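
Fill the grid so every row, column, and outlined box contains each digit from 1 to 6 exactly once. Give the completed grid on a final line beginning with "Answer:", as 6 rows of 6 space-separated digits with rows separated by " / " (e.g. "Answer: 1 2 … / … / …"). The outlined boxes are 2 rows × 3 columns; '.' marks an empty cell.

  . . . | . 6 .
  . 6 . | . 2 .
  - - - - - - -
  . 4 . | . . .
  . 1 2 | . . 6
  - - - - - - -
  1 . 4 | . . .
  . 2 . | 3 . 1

Step 1. [r5c5∈{5}] nothing but 5 survives at r5c5. So r5c5=5.
Step 2. [r1c2∈{3,5}] in col 2, 5 fits only at r1c2. So r1c2=5.
Step 3. [r3c5∈{1,3}] r3c5 is the only open cell in col 5 admitting 1. So r3c5=1.
Step 4. [r4c5∈{3,4}] r4c5 is the only open cell in col 5 admitting 3 ⇒ r4c5=3.
Step 5. [r4c1∈{5}] nothing but 5 survives at r4c1 ⇒ r4c1=5.
Step 6. [r1c1∈{2,3,4}] across row 1, 2 lands solely at r1c1. So r1c1=2.
Step 7. [r2c1∈{3,4}] 4 has one home in col 1: r2c1 ⇒ r2c1=4.
Step 8. [r6c1∈{6}] r6c1 is down to just 6. So r6c1=6.
Step 9. [r5c6∈{2}] only 2 remains possible at r5c6. So r5c6=2.
Step 10. [r1c6∈{3,4}] in col 6, 4 fits only at r1c6, so r1c6=4.
Step 11. [r1c3∈{1,3}] row 1 places 3 nowhere but r1c3, so r1c3=3.
Step 12. [r3c6∈{5}] nothing but 5 survives at r3c6 ⇒ r3c6=5.
Step 13. [r1c4∈{1}] r1c4 has the single candidate 1. So r1c4=1.
Step 14. [r6c3∈{5}] r6c3 has the single candidate 5 ⇒ r6c3=5.
Step 15. [r2c6∈{3}] r2c6 is down to just 3. So r2c6=3.
Step 16. [r3c1∈{3}] only 3 remains possible at r3c1 ⇒ r3c1=3.
Step 17. [r3c3∈{6}] only 6 remains possible at r3c3 ⇒ r3c3=6.
Step 18. [r5c2∈{3}] nothing but 3 survives at r5c2, so r5c2=3.
Step 19. [r4c4∈{4}] r4c4's peers cover all but 4. So r4c4=4.
Step 20. [r2c4∈{5}] r2c4 is down to just 5 ⇒ r2c4=5.
Step 21. [r5c4∈{6}] only 6 remains possible at r5c4. So r5c4=6.
Step 22. [r2c3∈{1}] r2c3's peers cover all but 1 ⇒ r2c3=1.
Step 23. [r3c4∈{2}] r3c4 has the single candidate 2. So r3c4=2.
Step 24. [r6c5∈{4}] only 4 remains possible at r6c5 ⇒ r6c5=4.

Answer: 2 5 3 1 6 4 / 4 6 1 5 2 3 / 3 4 6 2 1 5 / 5 1 2 4 3 6 / 1 3 4 6 5 2 / 6 2 5 3 4 1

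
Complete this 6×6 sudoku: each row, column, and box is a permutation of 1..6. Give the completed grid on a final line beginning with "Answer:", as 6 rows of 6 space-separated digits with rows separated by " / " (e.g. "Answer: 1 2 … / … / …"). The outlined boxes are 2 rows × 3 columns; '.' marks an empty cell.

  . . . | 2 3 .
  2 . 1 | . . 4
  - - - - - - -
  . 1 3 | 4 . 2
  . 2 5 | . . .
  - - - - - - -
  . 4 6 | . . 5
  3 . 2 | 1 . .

Step 1. [r1c1∈{4,5,6}] across col 1, 5 lands solely at r1c1. So r1c1=5.
Step 2. [r6c6∈{6}] r6c6's peers cover all but 6, so r6c6=6.
Step 3. [r4c6∈{1,3}] col 6 places 3 nowhere but r4c6 ⇒ r4c6=3.
Step 4. [r4c4∈{6}] r4c4 is down to just 6, so r4c4=6.
Step 5. [r2c5∈{5,6}] col 5 places 6 nowhere but r2c5 ⇒ r2c5=6.
Step 6. [r5c5∈{2}] r5c5 is down to just 2 ⇒ r5c5=2.
Step 7. [r6c2∈{5}] only 5 remains possible at r6c2 ⇒ r6c2=5.
Step 8. [r4c5∈{1}] only 1 remains possible at r4c5. So r4c5=1.
Step 9. [r1c3∈{4}] r1c3's peers cover all but 4, so r1c3=4.
Step 10. [r1c6∈{1}] r1c6's peers cover all but 1 ⇒ r1c6=1.
Step 11. [r2c2∈{3}] r2c2 is down to just 3. So r2c2=3.
Step 12. [r3c1∈{6}] r3c1 is down to just 6 ⇒ r3c1=6.
Step 13. [r5c4∈{3}] nothing but 3 survives at r5c4, so r5c4=3.
Step 14. [r5c1∈{1}] nothing but 1 survives at r5c1, so r5c1=1.
Step 15. [r1c2∈{6}] r1c2 is down to just 6, so r1c2=6.
Step 16. [r6c5∈{4}] nothing but 4 survives at r6c5. So r6c5=4.
Step 17. [r3c5∈{5}] r3c5 has the single candidate 5, so r3c5=5.
Step 18. [r4c1∈{4}] r4c1 is down to just 4. So r4c1=4.
Step 19. [r2c4∈{5}] r2c4 is down to just 5, so r2c4=5.

Answer: 5 6 4 2 3 1 / 2 3 1 5 6 4 / 6 1 3 4 5 2 / 4 2 5 6 1 3 / 1 4 6 3 2 5 / 3 5 2 1 4 6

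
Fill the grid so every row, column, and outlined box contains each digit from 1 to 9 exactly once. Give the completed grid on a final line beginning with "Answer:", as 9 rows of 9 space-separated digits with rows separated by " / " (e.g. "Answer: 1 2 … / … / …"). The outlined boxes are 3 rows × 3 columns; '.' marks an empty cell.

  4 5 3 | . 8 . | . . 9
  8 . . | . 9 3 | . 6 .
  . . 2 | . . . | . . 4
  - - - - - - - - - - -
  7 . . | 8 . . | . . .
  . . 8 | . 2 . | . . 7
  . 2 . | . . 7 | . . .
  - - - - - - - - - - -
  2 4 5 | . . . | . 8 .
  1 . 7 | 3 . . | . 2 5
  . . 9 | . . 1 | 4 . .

Step 1. [r2c3∈{1}] nothing but 1 survives at r2c3 ⇒ r2c3=1.
Step 2. [r9c4∈{2,5,6,7}] in row 9, 2 fits only at r9c4. So r9c4=2.
Step 3. [r3c7∈{1,3,5,7,8}] row 3 places 8 nowhere but r3c7 ⇒ r3c7=8.
Step 4. [r3c8∈{1,3,5,7}] r3c8 is the only open cell in row 3 admitting 3. So r3c8=3.
Step 5. [r2c7∈{2,5,7}] across box 3, 5 lands solely at r2c7, so r2c7=5.
Step 6. [r9c5∈{5,6,7}] 5 has one home in row 9: r9c5, so r9c5=5.
Step 7. [r8c6∈{4,6,8,9}] across col 6, 8 lands solely at r8c6 ⇒ r8c6=8.
Step 8. [r8c2∈{6}] r8c2 is down to just 6 ⇒ r8c2=6.
Step 9. [r3c1∈{6,9}] box 1 places 6 nowhere but r3c1. So r3c1=6.
Step 10. [r9c9∈{3,6}] across row 9, 6 lands solely at r9c9 ⇒ r9c9=6.
Step 11. [r8c7∈{9}] nothing but 9 survives at r8c7. So r8c7=9.
Step 12. [r3c2∈{7,9}] r3c2 is the only open cell in row 3 admitting 9, so r3c2=9.
Step 13. [r3c6∈{5}] r3c6's peers cover all but 5, so r3c6=5.
Step 14. [r4c8∈{1,4,5,9}] across row 4, 5 lands solely at r4c8. So r4c8=5.
Step 15. [r4c6∈{4,6,9}] across row 4, 9 lands solely at r4c6. So r4c6=9.
Step 16. [r5c6∈{4,6}] in col 6, 4 fits only at r5c6. So r5c6=4.
Step 17. [r7c6∈{6}] nothing but 6 survives at r7c6. So r7c6=6.
Step 18. [r1c4∈{1,6,7}] r1c4 is the only open cell in row 1 admitting 6 ⇒ r1c4=6.
Step 19. [r5c7∈{1,3,6}] row 5 places 6 nowhere but r5c7 ⇒ r5c7=6.
Step 20. [r9c1∈{3}] r9c1 has the single candidate 3, so r9c1=3.
Step 21. [r7c5∈{7}] r7c5's peers cover all but 7, so r7c5=7.
Step 22. [r6c8∈{1,4,9}] 4 has one home in col 8: r6c8 ⇒ r6c8=4.
Step 23. [r3c5∈{1}] only 1 remains possible at r3c5 ⇒ r3c5=1.
Step 24. [r1c7∈{1,2,7}] in col 7, 7 fits only at r1c7, so r1c7=7.
Step 25. [r4c7∈{1,2,3}] across col 7, 2 lands solely at r4c7, so r4c7=2.
Step 26. [r6c9∈{1,3,8}] in row 6, 8 fits only at r6c9 ⇒ r6c9=8.
Step 27. [r6c1∈{5,9}] in row 6, 9 fits only at r6c1. So r6c1=9.
Step 28. [r6c4∈{1,5}] r6c4 is the only open cell in row 6 admitting 5. So r6c4=5.
Step 29. [r6c7∈{1,3}] in row 6, 1 fits only at r6c7. So r6c7=1.
Step 30. [r4c9∈{3}] r4c9 has the single candidate 3. So r4c9=3.
Step 31. [r4c5∈{6}] nothing but 6 survives at r4c5, so r4c5=6.
Step 32. [r2c2∈{7}] nothing but 7 survives at r2c2, so r2c2=7.
Step 33. [r5c2∈{1,3}] in row 5, 3 fits only at r5c2. So r5c2=3.
Step 34. [r7c7∈{3}] r7c7 is down to just 3. So r7c7=3.
Step 35. [r1c6∈{2}] r1c6's peers cover all but 2. So r1c6=2.
Step 36. [r2c9∈{2}] r2c9 is down to just 2. So r2c9=2.
Step 37. [r6c3∈{6}] only 6 remains possible at r6c3 ⇒ r6c3=6.
Step 38. [r7c9∈{1}] only 1 remains possible at r7c9. So r7c9=1.
Step 39. [r2c4∈{4}] only 4 remains possible at r2c4. So r2c4=4.
Step 40. [r6c5∈{3}] r6c5 has the single candidate 3, so r6c5=3.
Step 41. [r8c5∈{4}] r8c5 has the single candidate 4. So r8c5=4.
Step 42. [r9c8∈{7}] r9c8's peers cover all but 7 ⇒ r9c8=7.
Step 43. [r7c4∈{9}] r7c4 has the single candidate 9 ⇒ r7c4=9.
Step 44. [r5c4∈{1}] r5c4 is down to just 1, so r5c4=1.
Step 45. [r5c8∈{9}] nothing but 9 survives at r5c8, so r5c8=9.
Step 46. [r3c4∈{7}] nothing but 7 survives at r3c4, so r3c4=7.
Step 47. [r1c8∈{1}] r1c8's peers cover all but 1. So r1c8=1.
Step 48. [r4c3∈{4}] r4c3 has the single candidate 4. So r4c3=4.
Step 49. [r9c2∈{8}] r9c2 is down to just 8, so r9c2=8.
Step 50. [r4c2∈{1}] nothing but 1 survives at r4c2, so r4c2=1.
Step 51. [r5c1∈{5}] nothing but 5 survives at r5c1. So r5c1=5.

Answer: 4 5 3 6 8 2 7 1 9 / 8 7 1 4 9 3 5 6 2 / 6 9 2 7 1 5 8 3 4 / 7 1 4 8 6 9 2 5 3 / 5 3 8 1 2 4 6 9 7 / 9 2 6 5 3 7 1 4 8 / 2 4 5 9 7 6 3 8 1 / 1 6 7 3 4 8 9 2 5 / 3 8 9 2 5 1 4 7 6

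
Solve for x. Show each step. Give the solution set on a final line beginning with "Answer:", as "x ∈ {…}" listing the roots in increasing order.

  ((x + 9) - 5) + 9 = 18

Step 1. [((x + 9) - 5) + 9 = 18] peel the +9: subtract 9 from each side, so sub: (x + 9) - 5 = 9.
Step 2. [(x + 9) - 5 = 9] -5 is outermost — add 5 both sides, so sub: x + 9 = 14.
Step 3. [x + 9 = 14] the outer +9 inverts by subtracting 9 ⇒ sub: x = 5.

Answer: x ∈ {5}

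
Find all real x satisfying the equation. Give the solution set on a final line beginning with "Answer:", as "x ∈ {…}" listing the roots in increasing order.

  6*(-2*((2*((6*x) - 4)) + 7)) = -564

Step 1. [6*(-2*((2*((6*x) - 4)) + 7)) = -564] 6 out front; divide by 6, so div: -2*((2*((6*x) - 4)) + 7) = -94.
Step 2. [-2*((2*((6*x) - 4)) + 7) = -94] -2·(inner) — divide through by -2. So div: (2*((6*x) - 4)) + 7 = 47.
Step 3. [(2*((6*x) - 4)) + 7 = 47] +7 is outermost — subtract 7 both sides, so sub: 2*((6*x) - 4) = 40.
Step 4. [2*((6*x) - 4) = 40] leading coefficient 2: divide by 2 ⇒ div: (6*x) - 4 = 20.
Step 5. [(6*x) - 4 = 20] add 4: x sits inside (… - 4). So sub: 6*x = 24.
Step 6. [6*x = 24] 6 out front; divide by 6 ⇒ div: x = 4.

Answer: x ∈ {4}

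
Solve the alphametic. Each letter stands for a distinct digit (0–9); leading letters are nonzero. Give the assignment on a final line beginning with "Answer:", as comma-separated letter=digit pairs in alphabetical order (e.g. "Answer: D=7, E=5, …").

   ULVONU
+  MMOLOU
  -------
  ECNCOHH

Step 1. [E] the sum has 7 digits but both addends have 6; that extra leading digit E is the final carry, namely 1. So E=1.
Step 2. [col 1: U + U ≡ H (mod 10)] U=6 is one option consistent with column 1 (U + U ≡ H (mod 10), carry-in 0) — take it, so U=6.
Step 3. [col 1: U + U ≡ H (mod 10)] in column 1 we have U+U≡H with carry-in 0; given U=6 and digits 1,6 already taken and all letters distinct, that pins H to 2. So H=2.
Step 4. [col 2: N + O ≡ H (mod 10)] column 2 (N + O ≡ H (mod 10), carry-in 1) doesn't pin O yet; pick O=4 and continue. So O=4.
Step 5. [col 2: N + O ≡ H (mod 10)] column 2: given O=4, H=2, carry-in 1, and digits 1,2,4,6 already taken and all letters distinct, N+O≡H (mod 10) forces N=7, so N=7.
Step 6. [col 3: O + L ≡ O (mod 10)] column 3: given O=4, carry-in 1, and digits 1,2,4,6,7 already taken and all letters distinct, O+L≡O (mod 10) forces L=9. So L=9.
Step 7. [col 4: V + O ≡ C (mod 10)] several values work for V in column 4 (V + O ≡ C (mod 10), carry-in 1); try V=0. So V=0.
Step 8. [col 4: V + O ≡ C (mod 10)] in column 4 we have V+O≡C with carry-in 1; given V=0, O=4 and digits 0,1,2,4,6,7,9 already taken and all letters distinct, that pins C to 5, so C=5.
Step 9. [col 5: L + M ≡ N (mod 10)] from column 5 (L=9, N=7, carry-in 0, digits 0,1,2,4,5,6,7,9 already taken and all letters distinct): M must equal 8, so M=8.

Answer: C=5, E=1, H=2, L=9, M=8, N=7, O=4, U=6, V=0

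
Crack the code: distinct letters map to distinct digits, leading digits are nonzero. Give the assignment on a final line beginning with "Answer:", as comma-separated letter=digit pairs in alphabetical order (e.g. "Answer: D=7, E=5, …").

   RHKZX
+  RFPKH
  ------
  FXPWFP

Step 1. [col 1: X + H ≡ P (mod 10)] column 1 (X + H ≡ P (mod 10), carry-in 0) doesn't pin P yet; pick P=5 and continue. So P=5.
Step 2. [col 1: X + H ≡ P (mod 10)] no forcing yet in column 1 (carry-in 0); H=3 is free and consistent — try it. So H=3.
Step 3. [F] adding two 5-digit numbers gives at most 5+1 digits, and here it does — F is that final carry and must be 1. So F=1.
Step 4. [col 1: X + H ≡ P (mod 10)] column 1 reads X+H+carry(0)=P with H=3, P=5; with digits 1,3,5 already taken and all letters distinct, the only value for X is 2 ⇒ X=2.
Step 5. [col 2: Z + K ≡ F (mod 10)] Z=7 is one option consistent with column 2 (Z + K ≡ F (mod 10), carry-in 0) — take it. So Z=7.
Step 6. [col 2: Z + K ≡ F (mod 10)] column 2 reads Z+K+carry(0)=F with Z=7, F=1; with digits 1,2,3,5,7 already taken and all letters distinct, the only value for K is 4. So K=4.
Step 7. [col 3: K + P ≡ W (mod 10)] from column 3 (K=4, P=5, carry-in 1, digits 1,2,3,4,5,7 already taken and all letters distinct): W must equal 0 ⇒ W=0.
Step 8. [col 5: R + R ≡ X (mod 10)] from column 5 (X=2, carry-in 0, digits 0,1,2,3,4,5,7 already taken and all letters distinct): R must equal 6 ⇒ R=6.

Answer: F=1, H=3, K=4, P=5, R=6, W=0, X=2, Z=7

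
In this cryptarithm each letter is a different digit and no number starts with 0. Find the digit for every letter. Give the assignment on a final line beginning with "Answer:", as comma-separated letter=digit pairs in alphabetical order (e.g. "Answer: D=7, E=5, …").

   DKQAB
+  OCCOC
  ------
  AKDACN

Step 1. [A] the sum has 6 digits but both addends have 5; that extra leading digit A is the final carry, namely 1. So A=1.
Step 2. [col 1: B + C ≡ N (mod 10)] no forcing yet in column 1 (carry-in 0); B=2 is free and consistent — try it. So B=2.
Step 3. [col 1: B + C ≡ N (mod 10)] C=5 is one option consistent with column 1 (B + C ≡ N (mod 10), carry-in 0) — take it. So C=5.
Step 4. [col 1: B + C ≡ N (mod 10)] column 1 reads B+C+carry(0)=N with B=2, C=5; with digits 1,2,5 already taken and all letters distinct, the only value for N is 7, so N=7.
Step 5. [col 2: A + O ≡ C (mod 10)] from column 2 (A=1, C=5, carry-in 0, digits 1,2,5,7 already taken and all letters distinct): O must equal 4, so O=4.
Step 6. [col 3: Q + C ≡ A (mod 10)] in column 3 we have Q+C≡A with carry-in 0; given C=5, A=1 and digits 1,2,4,5,7 already taken and all letters distinct, that pins Q to 6. So Q=6.
Step 7. [col 4: K + C ≡ D (mod 10)] column 4: given C=5, carry-in 1, and digits 1,2,4,5,6,7 already taken and all letters distinct, K+C≡D (mod 10) forces D=9 ⇒ D=9.
Step 8. [col 4: K + C ≡ D (mod 10)] column 4 reads K+C+carry(1)=D with C=5, D=9; with digits 1,2,4,5,6,7,9 already taken and all letters distinct, the only value for K is 3 ⇒ K=3.

Answer: A=1, B=2, C=5, D=9, K=3, N=7, O=4, Q=6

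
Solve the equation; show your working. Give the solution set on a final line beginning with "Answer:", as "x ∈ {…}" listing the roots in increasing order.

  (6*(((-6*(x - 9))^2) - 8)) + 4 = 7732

Step 1. [(6*(((-6*(x - 9))^2) - 8)) + 4 = 7732] 4 comes off first (subtract 4), so sub: 6*(((-6*(x - 9))^2) - 8) = 7728.
Step 2. [6*(((-6*(x - 9))^2) - 8) = 7728] 6 out front; divide by 6. So div: ((-6*(x - 9))^2) - 8 = 1288.
Step 3. [((-6*(x - 9))^2) - 8 = 1288] the outer -8 inverts by adding 8. So sub: (-6*(x - 9))^2 = 1296.
Step 4. [(-6*(x - 9))^2 = 1296] 1296 ≥ 0, LHS is (·)² — take ±√. So sqrt: -6*(x - 9) = 36 or -36.
Step 5. [-6*(x - 9) = 36 or -36] divide by the outer -6 ⇒ div: x - 9 = -6 or 6.
Step 6. [x - 9 = -6 or 6] peel the -9: add 9 from each side, so sub: x = 3 or 15.

Answer: x ∈ {3, 15}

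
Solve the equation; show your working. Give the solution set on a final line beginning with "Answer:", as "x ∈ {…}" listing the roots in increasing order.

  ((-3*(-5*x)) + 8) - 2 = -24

Step 1. [((-3*(-5*x)) + 8) - 2 = -24] peel the -2: add 2 from each side. So sub: (-3*(-5*x)) + 8 = -22.
Step 2. [(-3*(-5*x)) + 8 = -22] peel the +8: subtract 8 from each side. So sub: -3*(-5*x) = -30.
Step 3. [-3*(-5*x) = -30] LHS = -3·(…); ÷-3 both sides ⇒ div: -5*x = 10.
Step 4. [-5*x = 10] -5 out front; divide by -5, so div: x = -2.

Answer: x ∈ {-2}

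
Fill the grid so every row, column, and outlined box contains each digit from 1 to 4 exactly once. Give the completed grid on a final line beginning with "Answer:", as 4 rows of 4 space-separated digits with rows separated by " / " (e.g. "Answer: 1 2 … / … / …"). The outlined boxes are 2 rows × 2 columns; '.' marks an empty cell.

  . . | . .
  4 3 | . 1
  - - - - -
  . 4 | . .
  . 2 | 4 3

Step 1. [r1c1∈{1,2}] across col 1, 2 lands solely at r1c1 ⇒ r1c1=2.
Step 2. [r3c3∈{1,2}] across col 3, 1 lands solely at r3c3. So r3c3=1.
Step 3. [r3c4∈{2}] r3c4 is down to just 2. So r3c4=2.
Step 4. [r2c3∈{2}] r2c3's peers cover all but 2 ⇒ r2c3=2.
Step 5. [r1c2∈{1}] r1c2 has the single candidate 1. So r1c2=1.
Step 6. [r1c4∈{4}] r1c4 is down to just 4. So r1c4=4.
Step 7. [r1c3∈{3}] only 3 remains possible at r1c3, so r1c3=3.
Step 8. [r3c1∈{3}] r3c1's peers cover all but 3, so r3c1=3.
Step 9. [r4c1∈{1}] r4c1 is down to just 1. So r4c1=1.

Answer: 2 1 3 4 / 4 3 2 1 / 3 4 1 2 / 1 2 4 3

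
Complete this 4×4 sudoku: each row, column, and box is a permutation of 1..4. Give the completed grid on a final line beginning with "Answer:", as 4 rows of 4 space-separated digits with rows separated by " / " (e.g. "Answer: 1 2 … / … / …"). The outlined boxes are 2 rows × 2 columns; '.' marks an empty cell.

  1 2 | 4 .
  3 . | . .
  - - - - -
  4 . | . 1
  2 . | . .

Step 1. [r4c3∈{3}] r4c3 is down to just 3 ⇒ r4c3=3.
Step 2. [r3c3∈{2}] nothing but 2 survives at r3c3 ⇒ r3c3=2.
Step 3. [r3c2∈{3}] r3c2 is down to just 3, so r3c2=3.
Step 4. [r4c2∈{1}] only 1 remains possible at r4c2, so r4c2=1.
Step 5. [r2c4∈{2}] nothing but 2 survives at r2c4. So r2c4=2.
Step 6. [r1c4∈{3}] r1c4's peers cover all but 3, so r1c4=3.
Step 7. [r4c4∈{4}] r4c4's peers cover all but 4, so r4c4=4.
Step 8. [r2c3∈{1}] r2c3's peers cover all but 1, so r2c3=1.
Step 9. [r2c2∈{4}] r2c2 is down to just 4 ⇒ r2c2=4.

Answer: 1 2 4 3 / 3 4 1 2 / 4 3 2 1 / 2 1 3 4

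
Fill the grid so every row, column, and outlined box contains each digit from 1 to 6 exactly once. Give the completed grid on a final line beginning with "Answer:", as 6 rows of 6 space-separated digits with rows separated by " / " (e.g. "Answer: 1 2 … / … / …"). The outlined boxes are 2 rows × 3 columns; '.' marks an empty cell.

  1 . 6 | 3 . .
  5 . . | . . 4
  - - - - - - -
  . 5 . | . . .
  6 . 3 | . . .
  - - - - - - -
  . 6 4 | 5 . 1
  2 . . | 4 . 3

Step 1. [r2c3∈{2}] only 2 remains possible at r2c3. So r2c3=2.
Step 2. [r4c2∈{1,2,4}] r4c2 is the only open cell in col 2 admitting 2, so r4c2=2.
Step 3. [r3c4∈{1,2,6}] across col 4, 2 lands solely at r3c4. So r3c4=2.
Step 4. [r4c5∈{1,4,5}] 4 has one home in row 4: r4c5 ⇒ r4c5=4.
Step 5. [r1c5∈{2,5}] 5 has one home in col 5: r1c5, so r1c5=5.
Step 6. [r2c4∈{1,6}] 6 has one home in col 4: r2c4. So r2c4=6.
Step 7. [r3c3∈{1}] r3c3 has the single candidate 1, so r3c3=1.
Step 8. [r3c5∈{3,6}] row 3 places 3 nowhere but r3c5 ⇒ r3c5=3.
Step 9. [r3c1∈{4}] nothing but 4 survives at r3c1. So r3c1=4.
Step 10. [r6c5∈{6}] r6c5 has the single candidate 6. So r6c5=6.
Step 11. [r2c5∈{1}] only 1 remains possible at r2c5, so r2c5=1.
Step 12. [r6c3∈{5}] r6c3 has the single candidate 5 ⇒ r6c3=5.
Step 13. [r3c6∈{6}] only 6 remains possible at r3c6, so r3c6=6.
Step 14. [r4c6∈{5}] r4c6's peers cover all but 5 ⇒ r4c6=5.
Step 15. [r1c6∈{2}] r1c6 has the single candidate 2 ⇒ r1c6=2.
Step 16. [r6c2∈{1}] nothing but 1 survives at r6c2, so r6c2=1.
Step 17. [r2c2∈{3}] r2c2's peers cover all but 3. So r2c2=3.
Step 18. [r4c4∈{1}] nothing but 1 survives at r4c4, so r4c4=1.
Step 19. [r5c1∈{3}] r5c1 is down to just 3. So r5c1=3.
Step 20. [r5c5∈{2}] only 2 remains possible at r5c5 ⇒ r5c5=2.
Step 21. [r1c2∈{4}] r1c2 is down to just 4. So r1c2=4.

Answer: 1 4 6 3 5 2 / 5 3 2 6 1 4 / 4 5 1 2 3 6 / 6 2 3 1 4 5 / 3 6 4 5 2 1 / 2 1 5 4 6 3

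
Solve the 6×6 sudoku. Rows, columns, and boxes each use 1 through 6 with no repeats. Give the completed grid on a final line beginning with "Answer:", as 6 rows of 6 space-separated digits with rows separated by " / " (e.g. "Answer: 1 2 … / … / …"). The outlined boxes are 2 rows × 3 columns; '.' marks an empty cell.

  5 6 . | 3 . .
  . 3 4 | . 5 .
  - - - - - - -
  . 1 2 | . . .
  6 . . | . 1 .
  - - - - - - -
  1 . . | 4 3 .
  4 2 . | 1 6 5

Step 1. [r1c5∈{2,4}] across col 5, 2 lands solely at r1c5, so r1c5=2.
Step 2. [r1c6∈{1,4}] across row 1, 4 lands solely at r1c6 ⇒ r1c6=4.
Step 3. [r3c1∈{3}] r3c1's peers cover all but 3 ⇒ r3c1=3.
Step 4. [r4c3∈{5}] r4c3's peers cover all but 5 ⇒ r4c3=5.
Step 5. [r2c4∈{6}] r2c4 is down to just 6 ⇒ r2c4=6.
Step 6. [r4c6∈{2,3}] across row 4, 3 lands solely at r4c6, so r4c6=3.
Step 7. [r2c1∈{2}] nothing but 2 survives at r2c1, so r2c1=2.
Step 8. [r5c6∈{2}] r5c6's peers cover all but 2. So r5c6=2.
Step 9. [r3c5∈{4}] r3c5's peers cover all but 4. So r3c5=4.
Step 10. [r5c3∈{6}] nothing but 6 survives at r5c3 ⇒ r5c3=6.
Step 11. [r4c4∈{2}] nothing but 2 survives at r4c4 ⇒ r4c4=2.
Step 12. [r6c3∈{3}] only 3 remains possible at r6c3. So r6c3=3.
Step 13. [r2c6∈{1}] r2c6 is down to just 1, so r2c6=1.
Step 14. [r3c6∈{6}] r3c6 has the single candidate 6, so r3c6=6.
Step 15. [r1c3∈{1}] nothing but 1 survives at r1c3 ⇒ r1c3=1.
Step 16. [r3c4∈{5}] r3c4's peers cover all but 5 ⇒ r3c4=5.
Step 17. [r4c2∈{4}] only 4 remains possible at r4c2 ⇒ r4c2=4.
Step 18. [r5c2∈{5}] r5c2's peers cover all but 5 ⇒ r5c2=5.

Answer: 5 6 1 3 2 4 / 2 3 4 6 5 1 / 3 1 2 5 4 6 / 6 4 5 2 1 3 / 1 5 6 4 3 2 / 4 2 3 1 6 5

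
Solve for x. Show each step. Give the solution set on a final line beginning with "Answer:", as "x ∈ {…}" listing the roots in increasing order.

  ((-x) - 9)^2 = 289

Step 1. [((-x) - 9)^2 = 289] 289 ≥ 0, LHS is (·)² — take ±√. So sqrt: (-x) - 9 = 17 or -17.
Step 2. [(-x) - 9 = 17 or -17] the outer -9 inverts by adding 9, so sub: -x = 26 or -8.
Step 3. [-x = 26 or -8] flip signs both sides. So neg: x = -26 or 8.

Answer: x ∈ {-26, 8}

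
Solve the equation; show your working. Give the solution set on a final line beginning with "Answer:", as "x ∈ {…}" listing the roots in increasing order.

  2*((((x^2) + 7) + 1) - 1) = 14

Step 1. [2*((((x^2) + 7) + 1) - 1) = 14] 2·(inner) — divide through by 2 ⇒ div: (((x^2) + 7) + 1) - 1 = 7.
Step 2. [(((x^2) + 7) + 1) - 1 = 7] peel the -1: add 1 from each side, so sub: ((x^2) + 7) + 1 = 8.
Step 3. [((x^2) + 7) + 1 = 8] peel the +1: subtract 1 from each side, so sub: (x^2) + 7 = 7.
Step 4. [(x^2) + 7 = 7] the outer +7 inverts by subtracting 7 ⇒ sub: x^2 = 0.
Step 5. [x^2 = 0] LHS squared, RHS 0 ≥ 0: apply √ (±) ⇒ sqrt: x = 0.

Answer: x ∈ {0}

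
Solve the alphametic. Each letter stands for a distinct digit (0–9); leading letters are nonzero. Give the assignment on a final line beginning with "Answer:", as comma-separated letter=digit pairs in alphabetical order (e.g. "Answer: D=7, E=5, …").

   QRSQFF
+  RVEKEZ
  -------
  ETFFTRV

Step 1. [E] the sum has 7 digits but both addends have 6; that extra leading digit E is the final carry, namely 1 ⇒ E=1.
Step 2. [col 1: F + Z ≡ V (mod 10)] V=9 is one option consistent with column 1 (F + Z ≡ V (mod 10), carry-in 0) — take it, so V=9.
Step 3. [col 1: F + Z ≡ V (mod 10)] Z=3 is one option consistent with column 1 (F + Z ≡ V (mod 10), carry-in 0) — take it. So Z=3.
Step 4. [col 1: F + Z ≡ V (mod 10)] column 1: given Z=3, V=9, carry-in 0, and digits 1,3,9 already taken and all letters distinct, F+Z≡V (mod 10) forces F=6. So F=6.
Step 5. [col 2: F + E ≡ R (mod 10)] column 2: given F=6, E=1, carry-in 0, and digits 1,3,6,9 already taken and all letters distinct, F+E≡R (mod 10) forces R=7 ⇒ R=7.
Step 6. [col 3: Q + K ≡ T (mod 10)] no forcing yet in column 3 (carry-in 0); T=0 is free and consistent — try it, so T=0.
Step 7. [col 3: Q + K ≡ T (mod 10)] several values work for Q in column 3 (Q + K ≡ T (mod 10), carry-in 0); try Q=2, so Q=2.
Step 8. [col 3: Q + K ≡ T (mod 10)] column 3 reads Q+K+carry(0)=T with Q=2, T=0; with digits 0,1,2,3,6,7,9 already taken and all letters distinct, the only value for K is 8 ⇒ K=8.
Step 9. [col 4: S + E ≡ F (mod 10)] column 4 reads S+E+carry(1)=F with E=1, F=6; with digits 0,1,2,3,6,7,8,9 already taken and all letters distinct, the only value for S is 4. So S=4.

Answer: E=1, F=6, K=8, Q=2, R=7, S=4, T=0, V=9, Z=3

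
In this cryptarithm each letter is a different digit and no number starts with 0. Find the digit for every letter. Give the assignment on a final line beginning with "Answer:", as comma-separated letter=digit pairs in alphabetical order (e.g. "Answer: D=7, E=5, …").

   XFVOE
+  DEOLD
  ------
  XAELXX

Step 1. [col 1: E + D ≡ X (mod 10)] X=1 is one option consistent with column 1 (E + D ≡ X (mod 10), carry-in 0) — take it ⇒ X=1.
Step 2. [col 1: E + D ≡ X (mod 10)] several values work for D in column 1 (E + D ≡ X (mod 10), carry-in 0); try D=8 ⇒ D=8.
Step 3. [col 1: E + D ≡ X (mod 10)] in column 1 we have E+D≡X with carry-in 0; given D=8, X=1 and digits 1,8 already taken and all letters distinct, that pins E to 3 ⇒ E=3.
Step 4. [col 2: O + L ≡ X (mod 10)] no forcing yet in column 2 (carry-in 1); L=4 is free and consistent — try it. So L=4.
Step 5. [col 2: O + L ≡ X (mod 10)] from column 2 (L=4, X=1, carry-in 1, digits 1,3,4,8 already taken and all letters distinct): O must equal 6 ⇒ O=6.
Step 6. [col 3: V + O ≡ L (mod 10)] in column 3 we have V+O≡L with carry-in 1; given O=6, L=4 and digits 1,3,4,6,8 already taken and all letters distinct, that pins V to 7. So V=7.
Step 7. [col 4: F + E ≡ E (mod 10)] column 4: given E=3, carry-in 1, and digits 1,3,4,6,7,8 already taken and all letters distinct, F+E≡E (mod 10) forces F=9, so F=9.
Step 8. [col 5: X + D ≡ A (mod 10)] in column 5 we have X+D≡A with carry-in 1; given X=1, D=8 and digits 1,3,4,6,7,8,9 already taken and all letters distinct, that pins A to 0, so A=0.

Answer: A=0, D=8, E=3, F=9, L=4, O=6, V=7, X=1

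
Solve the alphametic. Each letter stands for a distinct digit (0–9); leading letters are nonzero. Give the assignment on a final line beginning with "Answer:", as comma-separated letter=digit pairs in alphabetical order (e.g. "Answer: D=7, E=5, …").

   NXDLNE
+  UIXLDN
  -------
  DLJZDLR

Step 1. [col 1: E + N ≡ R (mod 10)] E=7 is one option consistent with column 1 (E + N ≡ R (mod 10), carry-in 0) — take it. So E=7.
Step 2. [D] adding two 6-digit numbers gives at most 6+1 digits, and here it does — D is that final carry and must be 1, so D=1.
Step 3. [col 1: E + N ≡ R (mod 10)] no forcing yet in column 1 (carry-in 0); R=5 is free and consistent — try it ⇒ R=5.
Step 4. [col 1: E + N ≡ R (mod 10)] column 1: given E=7, R=5, carry-in 0, and digits 1,5,7 already taken and all letters distinct, E+N≡R (mod 10) forces N=8, so N=8.
Step 5. [col 2: N + D ≡ L (mod 10)] column 2 reads N+D+carry(1)=L with N=8, D=1; with digits 1,5,7,8 already taken and all letters distinct, the only value for L is 0, so L=0.
Step 6. [col 4: D + X ≡ Z (mod 10)] Z=4 is one option consistent with column 4 (D + X ≡ Z (mod 10), carry-in 0) — take it, so Z=4.
Step 7. [col 4: D + X ≡ Z (mod 10)] column 4: given D=1, Z=4, carry-in 0, and digits 0,1,4,5,7,8 already taken and all letters distinct, D+X≡Z (mod 10) forces X=3, so X=3.
Step 8. [col 5: X + I ≡ J (mod 10)] J=9 is one option consistent with column 5 (X + I ≡ J (mod 10), carry-in 0) — take it ⇒ J=9.
Step 9. [col 5: X + I ≡ J (mod 10)] in column 5 we have X+I≡J with carry-in 0; given X=3, J=9 and digits 0,1,3,4,5,7,8,9 already taken and all letters distinct, that pins I to 6, so I=6.
Step 10. [col 6: N + U ≡ L (mod 10)] column 6: given N=8, L=0, carry-in 0, and digits 0,1,3,4,5,6,7,8,9 already taken and all letters distinct, N+U≡L (mod 10) forces U=2, so U=2.

Answer: D=1, E=7, I=6, J=9, L=0, N=8, R=5, U=2, X=3, Z=4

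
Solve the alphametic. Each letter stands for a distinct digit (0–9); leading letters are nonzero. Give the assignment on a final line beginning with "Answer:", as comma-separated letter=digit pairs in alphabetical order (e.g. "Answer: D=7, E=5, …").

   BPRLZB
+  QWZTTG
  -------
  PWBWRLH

Step 1. [col 1: B + G ≡ H (mod 10)] no forcing yet in column 1 (carry-in 0); G=2 is free and consistent — try it. So G=2.
Step 2. [col 1: B + G ≡ H (mod 10)] H=8 is one option consistent with column 1 (B + G ≡ H (mod 10), carry-in 0) — take it ⇒ H=8.
Step 3. [P] the sum has 7 digits but both addends have 6; that extra leading digit P is the final carry, namely 1, so P=1.
Step 4. [col 1: B + G ≡ H (mod 10)] in column 1 we have B+G≡H with carry-in 0; given G=2, H=8 and digits 1,2,8 already taken and all letters distinct, that pins B to 6. So B=6.
Step 5. [col 2: Z + T ≡ L (mod 10)] column 2 (Z + T ≡ L (mod 10), carry-in 0) doesn't pin L yet; pick L=7 and continue ⇒ L=7.
Step 6. [col 2: Z + T ≡ L (mod 10)] no forcing yet in column 2 (carry-in 0); Z=4 is free and consistent — try it, so Z=4.
Step 7. [col 2: Z + T ≡ L (mod 10)] column 2 reads Z+T+carry(0)=L with Z=4, L=7; with digits 1,2,4,6,7,8 already taken and all letters distinct, the only value for T is 3, so T=3.
Step 8. [col 3: L + T ≡ R (mod 10)] in column 3 we have L+T≡R with carry-in 0; given L=7, T=3 and digits 1,2,3,4,6,7,8 already taken and all letters distinct, that pins R to 0 ⇒ R=0.
Step 9. [col 4: R + Z ≡ W (mod 10)] from column 4 (R=0, Z=4, carry-in 1, digits 0,1,2,3,4,6,7,8 already taken and all letters distinct): W must equal 5 ⇒ W=5.
Step 10. [col 6: B + Q ≡ W (mod 10)] column 6: given B=6, W=5, carry-in 0, and digits 0,1,2,3,4,5,6,7,8 already taken and all letters distinct, B+Q≡W (mod 10) forces Q=9, so Q=9.

Answer: B=6, G=2, H=8, L=7, P=1, Q=9, R=0, T=3, W=5, Z=4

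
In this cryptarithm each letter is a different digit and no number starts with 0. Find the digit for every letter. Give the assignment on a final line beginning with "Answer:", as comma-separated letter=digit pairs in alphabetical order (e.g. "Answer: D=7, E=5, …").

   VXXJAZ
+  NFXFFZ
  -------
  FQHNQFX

Step 1. [col 1: Z + Z ≡ X (mod 10)] column 1 (Z + Z ≡ X (mod 10), carry-in 0) doesn't pin X yet; pick X=4 and continue. So X=4.
Step 2. [col 1: Z + Z ≡ X (mod 10)] column 1 (Z + Z ≡ X (mod 10), carry-in 0) doesn't pin Z yet; pick Z=2 and continue, so Z=2.
Step 3. [col 2: A + F ≡ F (mod 10)] column 2: given nothing yet, carry-in 0, and digits 2,4 already taken and all letters distinct, A+F≡F (mod 10) forces A=0, so A=0.
Step 4. [col 2: A + F ≡ F (mod 10)] several values work for F in column 2 (A + F ≡ F (mod 10), carry-in 0); try F=1 ⇒ F=1.
Step 5. [col 3: J + F ≡ Q (mod 10)] Q=7 is one option consistent with column 3 (J + F ≡ Q (mod 10), carry-in 0) — take it ⇒ Q=7.
Step 6. [col 3: J + F ≡ Q (mod 10)] column 3: given F=1, Q=7, carry-in 0, and digits 0,1,2,4,7 already taken and all letters distinct, J+F≡Q (mod 10) forces J=6. So J=6.
Step 7. [col 4: X + X ≡ N (mod 10)] from column 4 (X=4, carry-in 0, digits 0,1,2,4,6,7 already taken and all letters distinct): N must equal 8 ⇒ N=8.
Step 8. [col 5: X + F ≡ H (mod 10)] from column 5 (X=4, F=1, carry-in 0, digits 0,1,2,4,6,7,8 already taken and all letters distinct): H must equal 5. So H=5.
Step 9. [col 6: V + N ≡ Q (mod 10)] from column 6 (N=8, Q=7, carry-in 0, digits 0,1,2,4,5,6,7,8 already taken and all letters distinct): V must equal 9, so V=9.

Answer: A=0, F=1, H=5, J=6, N=8, Q=7, V=9, X=4, Z=2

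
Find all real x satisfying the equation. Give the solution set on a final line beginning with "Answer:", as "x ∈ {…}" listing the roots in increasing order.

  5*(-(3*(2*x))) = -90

Step 1. [5*(-(3*(2*x))) = -90] LHS = 5·(…); ÷5 both sides, so div: -(3*(2*x)) = -18.
Step 2. [-(3*(2*x)) = -18] leading − — multiply by −1 ⇒ neg: 3*(2*x) = 18.
Step 3. [3*(2*x) = 18] LHS = 3·(…); ÷3 both sides, so div: 2*x = 6.
Step 4. [2*x = 6] 2 out front; divide by 2. So div: x = 3.

Answer: x ∈ {3}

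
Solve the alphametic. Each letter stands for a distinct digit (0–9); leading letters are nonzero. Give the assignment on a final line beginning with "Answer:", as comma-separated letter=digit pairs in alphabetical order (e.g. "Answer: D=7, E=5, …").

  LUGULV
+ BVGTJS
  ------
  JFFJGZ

Step 1. [col 1: V + S ≡ Z (mod 10)] column 1 (V + S ≡ Z (mod 10), carry-in 0) doesn't pin Z yet; pick Z=7 and continue ⇒ Z=7.
Step 2. [col 1: V + S ≡ Z (mod 10)] several values work for S in column 1 (V + S ≡ Z (mod 10), carry-in 0); try S=1. So S=1.
Step 3. [col 1: V + S ≡ Z (mod 10)] column 1: given S=1, Z=7, carry-in 0, and digits 1,7 already taken and all letters distinct, V+S≡Z (mod 10) forces V=6 ⇒ V=6.
Step 4. [col 2: L + J ≡ G (mod 10)] no forcing yet in column 2 (carry-in 0); G=2 is free and consistent — try it, so G=2.
Step 5. [col 2: L + J ≡ G (mod 10)] no forcing yet in column 2 (carry-in 0); J=9 is free and consistent — try it, so J=9.
Step 6. [col 2: L + J ≡ G (mod 10)] in column 2 we have L+J≡G with carry-in 0; given J=9, G=2 and digits 1,2,6,7,9 already taken and all letters distinct, that pins L to 3 ⇒ L=3.
Step 7. [col 3: U + T ≡ J (mod 10)] several values work for U in column 3 (U + T ≡ J (mod 10), carry-in 1); try U=8. So U=8.
Step 8. [col 3: U + T ≡ J (mod 10)] column 3 reads U+T+carry(1)=J with U=8, J=9; with digits 1,2,3,6,7,8,9 already taken and all letters distinct, the only value for T is 0 ⇒ T=0.
Step 9. [col 4: G + G ≡ F (mod 10)] column 4: given G=2, carry-in 0, and digits 0,1,2,3,6,7,8,9 already taken and all letters distinct, G+G≡F (mod 10) forces F=4. So F=4.
Step 10. [col 6: L + B ≡ J (mod 10)] in column 6 we have L+B≡J with carry-in 1; given L=3, J=9 and digits 0,1,2,3,4,6,7,8,9 already taken and all letters distinct, that pins B to 5 ⇒ B=5.

Answer: B=5, F=4, G=2, J=9, L=3, S=1, T=0, U=8, V=6, Z=7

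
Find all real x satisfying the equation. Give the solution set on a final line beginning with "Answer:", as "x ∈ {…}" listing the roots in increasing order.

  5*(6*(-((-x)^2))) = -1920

Step 1. [5*(6*(-((-x)^2))) = -1920] leading coefficient 5: divide by 5. So div: 6*(-((-x)^2)) = -384.
Step 2. [6*(-((-x)^2)) = -384] 6·(inner) — divide through by 6 ⇒ div: -((-x)^2) = -64.
Step 3. [-((-x)^2) = -64] LHS negated; negate both sides ⇒ neg: (-x)^2 = 64.
Step 4. [(-x)^2 = 64] LHS squared, RHS 64 ≥ 0: apply √ (±). So sqrt: -x = 8 or -8.
Step 5. [-x = 8 or -8] flip signs both sides ⇒ neg: x = -8 or 8.

Answer: x ∈ {-8, 8}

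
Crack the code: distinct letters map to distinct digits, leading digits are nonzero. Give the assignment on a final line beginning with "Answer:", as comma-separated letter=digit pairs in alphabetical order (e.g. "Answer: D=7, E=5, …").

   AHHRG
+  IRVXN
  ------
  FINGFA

Step 1. [col 1: G + N ≡ A (mod 10)] N=5 is one option consistent with column 1 (G + N ≡ A (mod 10), carry-in 0) — take it. So N=5.
Step 2. [col 1: G + N ≡ A (mod 10)] column 1 (G + N ≡ A (mod 10), carry-in 0) doesn't pin A yet; pick A=9 and continue. So A=9.
Step 3. [col 1: G + N ≡ A (mod 10)] in column 1 we have G+N≡A with carry-in 0; given N=5, A=9 and digits 5,9 already taken and all letters distinct, that pins G to 4. So G=4.
Step 4. [col 2: R + X ≡ F (mod 10)] no forcing yet in column 2 (carry-in 0); X=3 is free and consistent — try it. So X=3.
Step 5. [col 2: R + X ≡ F (mod 10)] column 2 (R + X ≡ F (mod 10), carry-in 0) doesn't pin R yet; pick R=8 and continue. So R=8.
Step 6. [col 2: R + X ≡ F (mod 10)] column 2: given R=8, X=3, carry-in 0, and digits 3,4,5,8,9 already taken and all letters distinct, R+X≡F (mod 10) forces F=1 ⇒ F=1.
Step 7. [col 3: H + V ≡ G (mod 10)] several values work for H in column 3 (H + V ≡ G (mod 10), carry-in 1); try H=6. So H=6.
Step 8. [col 3: H + V ≡ G (mod 10)] column 3 reads H+V+carry(1)=G with H=6, G=4; with digits 1,3,4,5,6,8,9 already taken and all letters distinct, the only value for V is 7, so V=7.
Step 9. [col 5: A + I ≡ I (mod 10)] no forcing yet in column 5 (carry-in 1); I=2 is free and consistent — try it, so I=2.

Answer: A=9, F=1, G=4, H=6, I=2, N=5, R=8, V=7, X=3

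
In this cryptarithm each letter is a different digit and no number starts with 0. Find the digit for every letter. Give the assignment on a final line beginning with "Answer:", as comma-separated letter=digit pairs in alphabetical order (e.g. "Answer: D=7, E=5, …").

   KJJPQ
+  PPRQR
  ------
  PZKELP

Step 1. [col 1: Q + R ≡ P (mod 10)] column 1 (Q + R ≡ P (mod 10), carry-in 0) doesn't pin P yet; pick P=1 and continue ⇒ P=1.
Step 2. [col 1: Q + R ≡ P (mod 10)] column 1 (Q + R ≡ P (mod 10), carry-in 0) doesn't pin Q yet; pick Q=6 and continue ⇒ Q=6.
Step 3. [col 1: Q + R ≡ P (mod 10)] from column 1 (Q=6, P=1, carry-in 0, digits 1,6 already taken and all letters distinct): R must equal 5, so R=5.
Step 4. [col 2: P + Q ≡ L (mod 10)] column 2: given P=1, Q=6, carry-in 1, and digits 1,5,6 already taken and all letters distinct, P+Q≡L (mod 10) forces L=8. So L=8.
Step 5. [col 3: J + R ≡ E (mod 10)] several values work for J in column 3 (J + R ≡ E (mod 10), carry-in 0); try J=7 ⇒ J=7.
Step 6. [col 3: J + R ≡ E (mod 10)] in column 3 we have J+R≡E with carry-in 0; given J=7, R=5 and digits 1,5,6,7,8 already taken and all letters distinct, that pins E to 2. So E=2.
Step 7. [col 4: J + P ≡ K (mod 10)] column 4: given J=7, P=1, carry-in 1, and digits 1,2,5,6,7,8 already taken and all letters distinct, J+P≡K (mod 10) forces K=9, so K=9.
Step 8. [col 5: K + P ≡ Z (mod 10)] column 5 reads K+P+carry(0)=Z with K=9, P=1; with digits 1,2,5,6,7,8,9 already taken and all letters distinct, the only value for Z is 0 ⇒ Z=0.

Answer: E=2, J=7, K=9, L=8, P=1, Q=6, R=5, Z=0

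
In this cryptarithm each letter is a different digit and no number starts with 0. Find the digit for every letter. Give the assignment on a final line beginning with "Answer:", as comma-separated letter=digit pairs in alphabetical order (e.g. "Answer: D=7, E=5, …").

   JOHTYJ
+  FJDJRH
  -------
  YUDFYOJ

Step 1. [col 1: J + H ≡ J (mod 10)] column 1 reads J+H+carry(0)=J with nothing yet; with all letters distinct, none taken yet, the only value for H is 0 ⇒ H=0.
Step 2. [Y] the sum has 7 digits but both addends have 6; that extra leading digit Y is the final carry, namely 1. So Y=1.
Step 3. [col 1: J + H ≡ J (mod 10)] J=5 is one option consistent with column 1 (J + H ≡ J (mod 10), carry-in 0) — take it. So J=5.
Step 4. [col 2: Y + R ≡ O (mod 10)] several values work for R in column 2 (Y + R ≡ O (mod 10), carry-in 0); try R=2 ⇒ R=2.
Step 5. [col 2: Y + R ≡ O (mod 10)] in column 2 we have Y+R≡O with carry-in 0; given Y=1, R=2 and digits 0,1,2,5 already taken and all letters distinct, that pins O to 3. So O=3.
Step 6. [col 3: T + J ≡ Y (mod 10)] column 3: given J=5, Y=1, carry-in 0, and digits 0,1,2,3,5 already taken and all letters distinct, T+J≡Y (mod 10) forces T=6 ⇒ T=6.
Step 7. [col 4: H + D ≡ F (mod 10)] column 4 (H + D ≡ F (mod 10), carry-in 1) doesn't pin D yet; pick D=8 and continue. So D=8.
Step 8. [col 4: H + D ≡ F (mod 10)] in column 4 we have H+D≡F with carry-in 1; given H=0, D=8 and digits 0,1,2,3,5,6,8 already taken and all letters distinct, that pins F to 9, so F=9.
Step 9. [col 6: J + F ≡ U (mod 10)] column 6: given J=5, F=9, carry-in 0, and digits 0,1,2,3,5,6,8,9 already taken and all letters distinct, J+F≡U (mod 10) forces U=4, so U=4.

Answer: D=8, F=9, H=0, J=5, O=3, R=2, T=6, U=4, Y=1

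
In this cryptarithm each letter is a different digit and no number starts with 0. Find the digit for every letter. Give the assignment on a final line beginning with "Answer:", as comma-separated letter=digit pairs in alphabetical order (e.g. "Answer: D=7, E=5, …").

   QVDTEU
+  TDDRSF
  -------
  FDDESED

Step 1. [col 1: U + F ≡ D (mod 10)] U=5 is one option consistent with column 1 (U + F ≡ D (mod 10), carry-in 0) — take it, so U=5.
Step 2. [col 1: U + F ≡ D (mod 10)] column 1 (U + F ≡ D (mod 10), carry-in 0) doesn't pin F yet; pick F=1 and continue, so F=1.
Step 3. [col 1: U + F ≡ D (mod 10)] in column 1 we have U+F≡D with carry-in 0; given U=5, F=1 and digits 1,5 already taken and all letters distinct, that pins D to 6, so D=6.
Step 4. [col 2: E + S ≡ E (mod 10)] in column 2 we have E+S≡E with carry-in 0; given nothing yet and digits 1,5,6 already taken and all letters distinct, that pins S to 0 ⇒ S=0.
Step 5. [col 2: E + S ≡ E (mod 10)] several values work for E in column 2 (E + S ≡ E (mod 10), carry-in 0); try E=3. So E=3.
Step 6. [col 3: T + R ≡ S (mod 10)] several values work for R in column 3 (T + R ≡ S (mod 10), carry-in 0); try R=2, so R=2.
Step 7. [col 3: T + R ≡ S (mod 10)] from column 3 (R=2, S=0, carry-in 0, digits 0,1,2,3,5,6 already taken and all letters distinct): T must equal 8, so T=8.
Step 8. [col 5: V + D ≡ D (mod 10)] from column 5 (D=6, carry-in 1, digits 0,1,2,3,5,6,8 already taken and all letters distinct): V must equal 9, so V=9.
Step 9. [col 6: Q + T ≡ D (mod 10)] in column 6 we have Q+T≡D with carry-in 1; given T=8, D=6 and digits 0,1,2,3,5,6,8,9 already taken and all letters distinct, that pins Q to 7. So Q=7.

Answer: D=6, E=3, F=1, Q=7, R=2, S=0, T=8, U=5, V=9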